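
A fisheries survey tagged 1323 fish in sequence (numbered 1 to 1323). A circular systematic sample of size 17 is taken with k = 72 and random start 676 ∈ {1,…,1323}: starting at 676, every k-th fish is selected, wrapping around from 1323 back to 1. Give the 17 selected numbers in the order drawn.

Selection 1: 676
Selection 2: 676 + 72 = 748
Selection 3: 748 + 72 = 820
Selection 4: 820 + 72 = 892
Selection 5: 892 + 72 = 964
Selection 6: 964 + 72 = 1036
Selection 7: 1036 + 72 = 1108
Selection 8: 1108 + 72 = 1180
Selection 9: 1180 + 72 = 1252
Selection 10: 1252 + 72 = 1324 → 1324 − 1323 = 1
Selection 11: 1 + 72 = 73
Selection 12: 73 + 72 = 145
Selection 13: 145 + 72 = 217
Selection 14: 217 + 72 = 289
Selection 15: 289 + 72 = 361
Selection 16: 361 + 72 = 433
Selection 17: 433 + 72 = 505

676, 748, 820, 892, 964, 1036, 1108, 1180, 1252, 1, 73, 145, 217, 289, 361, 433, 505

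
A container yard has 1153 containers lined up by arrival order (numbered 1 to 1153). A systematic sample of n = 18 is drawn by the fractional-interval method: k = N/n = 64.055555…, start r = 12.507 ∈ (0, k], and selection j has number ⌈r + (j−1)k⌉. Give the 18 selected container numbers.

13, 77, 141, 205, 269, 333, 397, 461, 525, 590, 654, 718, 782, 846, 910, 974, 1038, 1102

j=1: r + 0k = 12.507 → ⌈·⌉ = 13
j=2: r + 1k = 76.562555… → ⌈·⌉ = 77
j=3: r + 2k = 140.618111… → ⌈·⌉ = 141
j=4: r + 3k = 204.673666… → ⌈·⌉ = 205
j=5: r + 4k = 268.729222… → ⌈·⌉ = 269
j=6: r + 5k = 332.784777… → ⌈·⌉ = 333
j=7: r + 6k = 396.840333… → ⌈·⌉ = 397
j=8: r + 7k = 460.895888… → ⌈·⌉ = 461
j=9: r + 8k = 524.951444… → ⌈·⌉ = 525
j=10: r + 9k = 589.007 → ⌈·⌉ = 590
j=11: r + 10k = 653.062555… → ⌈·⌉ = 654
j=12: r + 11k = 717.118111… → ⌈·⌉ = 718
j=13: r + 12k = 781.173666… → ⌈·⌉ = 782
j=14: r + 13k = 845.229222… → ⌈·⌉ = 846
j=15: r + 14k = 909.284777… → ⌈·⌉ = 910
j=16: r + 15k = 973.340333… → ⌈·⌉ = 974
j=17: r + 16k = 1037.395888… → ⌈·⌉ = 1038
j=18: r + 17k = 1101.451444… → ⌈·⌉ = 1102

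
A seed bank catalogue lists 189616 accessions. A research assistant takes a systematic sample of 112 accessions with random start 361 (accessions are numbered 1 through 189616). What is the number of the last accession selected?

k = 189616/112 = 1693
112th selection = r + (112−1)·k = 361 + 111×1693 = 361 + 187923 = 188284

188284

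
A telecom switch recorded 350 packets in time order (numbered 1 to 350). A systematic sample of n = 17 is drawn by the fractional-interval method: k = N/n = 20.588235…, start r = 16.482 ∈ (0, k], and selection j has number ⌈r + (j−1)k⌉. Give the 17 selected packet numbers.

j=1: r + 0k = 16.482 → ⌈·⌉ = 17
j=2: r + 1k = 37.070235… → ⌈·⌉ = 38
j=3: r + 2k = 57.658470… → ⌈·⌉ = 58
j=4: r + 3k = 78.246705… → ⌈·⌉ = 79
j=5: r + 4k = 98.834941… → ⌈·⌉ = 99
j=6: r + 5k = 119.423176… → ⌈·⌉ = 120
j=7: r + 6k = 140.011411… → ⌈·⌉ = 141
j=8: r + 7k = 160.599647… → ⌈·⌉ = 161
j=9: r + 8k = 181.187882… → ⌈·⌉ = 182
j=10: r + 9k = 201.776117… → ⌈·⌉ = 202
j=11: r + 10k = 222.364352… → ⌈·⌉ = 223
j=12: r + 11k = 242.952588… → ⌈·⌉ = 243
j=13: r + 12k = 263.540823… → ⌈·⌉ = 264
j=14: r + 13k = 284.129058… → ⌈·⌉ = 285
j=15: r + 14k = 304.717294… → ⌈·⌉ = 305
j=16: r + 15k = 325.305529… → ⌈·⌉ = 326
j=17: r + 16k = 345.893764… → ⌈·⌉ = 346

17, 38, 58, 79, 99, 120, 141, 161, 182, 202, 223, 243, 264, 285, 305, 326, 346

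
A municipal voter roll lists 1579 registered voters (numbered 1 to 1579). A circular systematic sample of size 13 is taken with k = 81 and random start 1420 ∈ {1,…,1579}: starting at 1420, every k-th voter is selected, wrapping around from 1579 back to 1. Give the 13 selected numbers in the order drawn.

1420, 1501, 3, 84, 165, 246, 327, 408, 489, 570, 651, 732, 813

Selection 1: 1420
Selection 2: 1420 + 81 = 1501
Selection 3: 1501 + 81 = 1582 → 1582 − 1579 = 3
Selection 4: 3 + 81 = 84
Selection 5: 84 + 81 = 165
Selection 6: 165 + 81 = 246
Selection 7: 246 + 81 = 327
Selection 8: 327 + 81 = 408
Selection 9: 408 + 81 = 489
Selection 10: 489 + 81 = 570
Selection 11: 570 + 81 = 651
Selection 12: 651 + 81 = 732
Selection 13: 732 + 81 = 813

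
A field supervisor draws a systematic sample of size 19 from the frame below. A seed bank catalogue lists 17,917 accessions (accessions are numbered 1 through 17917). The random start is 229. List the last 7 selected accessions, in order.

k = N/n = 17917/19 = 943
13th selection = 229 + 12×943 = 11545
14th: 11545 + 943 = 12488
15th: 12488 + 943 = 13431
16th: 13431 + 943 = 14374
17th: 14374 + 943 = 15317
18th: 15317 + 943 = 16260
19th: 16260 + 943 = 17203

11545, 12488, 13431, 14374, 15317, 16260, 17203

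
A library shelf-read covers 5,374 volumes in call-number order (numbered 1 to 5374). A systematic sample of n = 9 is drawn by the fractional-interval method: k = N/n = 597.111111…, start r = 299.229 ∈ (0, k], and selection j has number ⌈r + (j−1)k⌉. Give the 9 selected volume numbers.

300, 897, 1494, 2091, 2688, 3285, 3882, 4480, 5077

j=1: r + 0k = 299.229 → ⌈·⌉ = 300
j=2: r + 1k = 896.340111… → ⌈·⌉ = 897
j=3: r + 2k = 1493.451222… → ⌈·⌉ = 1494
j=4: r + 3k = 2090.562333… → ⌈·⌉ = 2091
j=5: r + 4k = 2687.673444… → ⌈·⌉ = 2688
j=6: r + 5k = 3284.784555… → ⌈·⌉ = 3285
j=7: r + 6k = 3881.895666… → ⌈·⌉ = 3882
j=8: r + 7k = 4479.006777… → ⌈·⌉ = 4480
j=9: r + 8k = 5076.117888… → ⌈·⌉ = 5077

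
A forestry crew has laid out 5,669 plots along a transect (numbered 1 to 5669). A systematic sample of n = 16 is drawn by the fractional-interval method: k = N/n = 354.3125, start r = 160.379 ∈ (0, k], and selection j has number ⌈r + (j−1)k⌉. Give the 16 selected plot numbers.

j=1: r + 0k = 160.379 → ⌈·⌉ = 161
j=2: r + 1k = 514.6915 → ⌈·⌉ = 515
j=3: r + 2k = 869.004 → ⌈·⌉ = 870
j=4: r + 3k = 1223.3165 → ⌈·⌉ = 1224
j=5: r + 4k = 1577.629 → ⌈·⌉ = 1578
j=6: r + 5k = 1931.9415 → ⌈·⌉ = 1932
j=7: r + 6k = 2286.254 → ⌈·⌉ = 2287
j=8: r + 7k = 2640.5665 → ⌈·⌉ = 2641
j=9: r + 8k = 2994.879 → ⌈·⌉ = 2995
j=10: r + 9k = 3349.1915 → ⌈·⌉ = 3350
j=11: r + 10k = 3703.504 → ⌈·⌉ = 3704
j=12: r + 11k = 4057.8165 → ⌈·⌉ = 4058
j=13: r + 12k = 4412.129 → ⌈·⌉ = 4413
j=14: r + 13k = 4766.4415 → ⌈·⌉ = 4767
j=15: r + 14k = 5120.754 → ⌈·⌉ = 5121
j=16: r + 15k = 5475.0665 → ⌈·⌉ = 5476

161, 515, 870, 1224, 1578, 1932, 2287, 2641, 2995, 3350, 3704, 4058, 4413, 4767, 5121, 5476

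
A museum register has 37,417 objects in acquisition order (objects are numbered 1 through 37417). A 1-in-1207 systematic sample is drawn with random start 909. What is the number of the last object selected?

37119

k = 1207
31st selection = r + (31−1)·k = 909 + 30×1207 = 909 + 36210 = 37119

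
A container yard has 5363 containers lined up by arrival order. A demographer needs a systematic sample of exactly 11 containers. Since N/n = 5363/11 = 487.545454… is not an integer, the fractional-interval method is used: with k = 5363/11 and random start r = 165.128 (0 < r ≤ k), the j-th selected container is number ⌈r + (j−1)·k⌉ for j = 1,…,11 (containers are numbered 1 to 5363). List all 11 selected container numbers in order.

j=1: r + 0k = 165.128 → ⌈·⌉ = 166
j=2: r + 1k = 652.673454… → ⌈·⌉ = 653
j=3: r + 2k = 1140.218909… → ⌈·⌉ = 1141
j=4: r + 3k = 1627.764363… → ⌈·⌉ = 1628
j=5: r + 4k = 2115.309818… → ⌈·⌉ = 2116
j=6: r + 5k = 2602.855272… → ⌈·⌉ = 2603
j=7: r + 6k = 3090.400727… → ⌈·⌉ = 3091
j=8: r + 7k = 3577.946181… → ⌈·⌉ = 3578
j=9: r + 8k = 4065.491636… → ⌈·⌉ = 4066
j=10: r + 9k = 4553.037090… → ⌈·⌉ = 4554
j=11: r + 10k = 5040.582545… → ⌈·⌉ = 5041

166, 653, 1141, 1628, 2116, 2603, 3091, 3578, 4066, 4554, 5041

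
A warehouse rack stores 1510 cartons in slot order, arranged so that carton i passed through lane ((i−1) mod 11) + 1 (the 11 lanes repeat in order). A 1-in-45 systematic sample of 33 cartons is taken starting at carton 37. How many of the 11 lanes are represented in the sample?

11

Consecutive selections differ by k = 45, so their lane numbers differ by 45 mod 11 = 1.
gcd(45, 11) = 1, so the sample visits 11/1 = 11 distinct residues mod 11.
Start 37 is lane 4; the lanes hit are 1, 2, 3, 4, 5, 6, 7, 8, 9, 10, 11.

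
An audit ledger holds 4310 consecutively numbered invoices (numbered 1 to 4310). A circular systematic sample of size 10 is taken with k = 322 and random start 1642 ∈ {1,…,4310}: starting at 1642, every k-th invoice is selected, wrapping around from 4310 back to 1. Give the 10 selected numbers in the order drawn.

Selection 1: 1642
Selection 2: 1642 + 322 = 1964
Selection 3: 1964 + 322 = 2286
Selection 4: 2286 + 322 = 2608
Selection 5: 2608 + 322 = 2930
Selection 6: 2930 + 322 = 3252
Selection 7: 3252 + 322 = 3574
Selection 8: 3574 + 322 = 3896
Selection 9: 3896 + 322 = 4218
Selection 10: 4218 + 322 = 4540 → 4540 − 4310 = 230

1642, 1964, 2286, 2608, 2930, 3252, 3574, 3896, 4218, 230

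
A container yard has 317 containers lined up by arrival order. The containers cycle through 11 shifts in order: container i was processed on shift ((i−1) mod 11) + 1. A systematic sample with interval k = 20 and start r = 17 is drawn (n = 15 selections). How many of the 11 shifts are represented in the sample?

11

Consecutive selections differ by k = 20, so their shift numbers differ by 20 mod 11 = 9.
gcd(20, 11) = 1, so the sample visits 11/1 = 11 distinct residues mod 11.
Start 17 is shift 6; the shifts hit are 1, 2, 3, 4, 5, 6, 7, 8, 9, 10, 11.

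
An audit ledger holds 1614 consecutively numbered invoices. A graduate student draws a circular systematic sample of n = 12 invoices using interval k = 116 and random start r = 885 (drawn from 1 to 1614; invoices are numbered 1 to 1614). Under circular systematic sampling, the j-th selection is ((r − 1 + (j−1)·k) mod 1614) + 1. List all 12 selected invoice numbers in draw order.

Selection 1: 885
Selection 2: 885 + 116 = 1001
Selection 3: 1001 + 116 = 1117
Selection 4: 1117 + 116 = 1233
Selection 5: 1233 + 116 = 1349
Selection 6: 1349 + 116 = 1465
Selection 7: 1465 + 116 = 1581
Selection 8: 1581 + 116 = 1697 → 1697 − 1614 = 83
Selection 9: 83 + 116 = 199
Selection 10: 199 + 116 = 315
Selection 11: 315 + 116 = 431
Selection 12: 431 + 116 = 547

885, 1001, 1117, 1233, 1349, 1465, 1581, 83, 199, 315, 431, 547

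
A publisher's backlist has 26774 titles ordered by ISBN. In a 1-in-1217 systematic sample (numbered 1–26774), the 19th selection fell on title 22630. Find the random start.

k = 1217
r = 22630 − (19−1)×1217 = 22630 − 21906 = 724

724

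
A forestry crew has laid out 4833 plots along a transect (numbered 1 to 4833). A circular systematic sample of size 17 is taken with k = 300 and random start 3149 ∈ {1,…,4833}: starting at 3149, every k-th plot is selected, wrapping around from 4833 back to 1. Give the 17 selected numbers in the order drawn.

Selection 1: 3149
Selection 2: 3149 + 300 = 3449
Selection 3: 3449 + 300 = 3749
Selection 4: 3749 + 300 = 4049
Selection 5: 4049 + 300 = 4349
Selection 6: 4349 + 300 = 4649
Selection 7: 4649 + 300 = 4949 → 4949 − 4833 = 116
Selection 8: 116 + 300 = 416
Selection 9: 416 + 300 = 716
Selection 10: 716 + 300 = 1016
Selection 11: 1016 + 300 = 1316
Selection 12: 1316 + 300 = 1616
Selection 13: 1616 + 300 = 1916
Selection 14: 1916 + 300 = 2216
Selection 15: 2216 + 300 = 2516
Selection 16: 2516 + 300 = 2816
Selection 17: 2816 + 300 = 3116

3149, 3449, 3749, 4049, 4349, 4649, 116, 416, 716, 1016, 1316, 1616, 1916, 2216, 2516, 2816, 3116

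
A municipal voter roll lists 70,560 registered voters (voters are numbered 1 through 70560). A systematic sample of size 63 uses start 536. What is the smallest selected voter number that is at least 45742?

46456

k = 70560/63 = 1120
Steps past start: ⌈(45742 − 536)/1120⌉ = ⌈45206/1120⌉ = 41
Selected voter: 536 + 41×1120 = 46456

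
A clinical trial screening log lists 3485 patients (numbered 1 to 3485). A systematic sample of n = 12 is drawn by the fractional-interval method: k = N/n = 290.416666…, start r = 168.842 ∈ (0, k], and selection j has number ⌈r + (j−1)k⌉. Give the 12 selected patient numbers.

169, 460, 750, 1041, 1331, 1621, 1912, 2202, 2493, 2783, 3074, 3364

j=1: r + 0k = 168.842 → ⌈·⌉ = 169
j=2: r + 1k = 459.258666… → ⌈·⌉ = 460
j=3: r + 2k = 749.675333… → ⌈·⌉ = 750
j=4: r + 3k = 1040.092 → ⌈·⌉ = 1041
j=5: r + 4k = 1330.508666… → ⌈·⌉ = 1331
j=6: r + 5k = 1620.925333… → ⌈·⌉ = 1621
j=7: r + 6k = 1911.342 → ⌈·⌉ = 1912
j=8: r + 7k = 2201.758666… → ⌈·⌉ = 2202
j=9: r + 8k = 2492.175333… → ⌈·⌉ = 2493
j=10: r + 9k = 2782.592 → ⌈·⌉ = 2783
j=11: r + 10k = 3073.008666… → ⌈·⌉ = 3074
j=12: r + 11k = 3363.425333… → ⌈·⌉ = 3364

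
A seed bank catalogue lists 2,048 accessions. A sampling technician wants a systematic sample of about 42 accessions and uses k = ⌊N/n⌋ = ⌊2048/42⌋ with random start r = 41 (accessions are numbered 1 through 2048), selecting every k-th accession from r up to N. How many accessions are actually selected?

42

k = ⌊2048/42⌋ = 48
Achieved size = ⌊(2048 − 41)/48⌋ + 1 = ⌊2007/48⌋ + 1 = 41 + 1 = 42
(last selection: 41 + 41×48 = 2009 ≤ 2048; next would be 2057 > 2048)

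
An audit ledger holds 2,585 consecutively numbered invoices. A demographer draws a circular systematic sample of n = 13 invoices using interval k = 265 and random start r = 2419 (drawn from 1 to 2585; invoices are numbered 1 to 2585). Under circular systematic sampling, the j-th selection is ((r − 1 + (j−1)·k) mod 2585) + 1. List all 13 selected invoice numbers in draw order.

Selection 1: 2419
Selection 2: 2419 + 265 = 2684 → 2684 − 2585 = 99
Selection 3: 99 + 265 = 364
Selection 4: 364 + 265 = 629
Selection 5: 629 + 265 = 894
Selection 6: 894 + 265 = 1159
Selection 7: 1159 + 265 = 1424
Selection 8: 1424 + 265 = 1689
Selection 9: 1689 + 265 = 1954
Selection 10: 1954 + 265 = 2219
Selection 11: 2219 + 265 = 2484
Selection 12: 2484 + 265 = 2749 → 2749 − 2585 = 164
Selection 13: 164 + 265 = 429

2419, 99, 364, 629, 894, 1159, 1424, 1689, 1954, 2219, 2484, 164, 429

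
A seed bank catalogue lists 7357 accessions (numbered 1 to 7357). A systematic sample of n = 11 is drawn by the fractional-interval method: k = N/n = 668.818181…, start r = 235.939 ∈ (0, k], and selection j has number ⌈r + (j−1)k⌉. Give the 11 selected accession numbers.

236, 905, 1574, 2243, 2912, 3581, 4249, 4918, 5587, 6256, 6925

j=1: r + 0k = 235.939 → ⌈·⌉ = 236
j=2: r + 1k = 904.757181… → ⌈·⌉ = 905
j=3: r + 2k = 1573.575363… → ⌈·⌉ = 1574
j=4: r + 3k = 2242.393545… → ⌈·⌉ = 2243
j=5: r + 4k = 2911.211727… → ⌈·⌉ = 2912
j=6: r + 5k = 3580.029909… → ⌈·⌉ = 3581
j=7: r + 6k = 4248.848090… → ⌈·⌉ = 4249
j=8: r + 7k = 4917.666272… → ⌈·⌉ = 4918
j=9: r + 8k = 5586.484454… → ⌈·⌉ = 5587
j=10: r + 9k = 6255.302636… → ⌈·⌉ = 6256
j=11: r + 10k = 6924.120818… → ⌈·⌉ = 6925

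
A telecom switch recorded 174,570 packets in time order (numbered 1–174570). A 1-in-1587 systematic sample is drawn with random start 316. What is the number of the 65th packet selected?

k = 1587
65th selection = r + (65−1)·k = 316 + 64×1587 = 316 + 101568 = 101884

101884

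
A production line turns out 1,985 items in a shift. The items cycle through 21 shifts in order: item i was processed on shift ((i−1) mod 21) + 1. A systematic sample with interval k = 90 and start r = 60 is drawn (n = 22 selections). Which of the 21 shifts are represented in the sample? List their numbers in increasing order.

Consecutive selections differ by k = 90, so their shift numbers differ by 90 mod 21 = 6.
gcd(90, 21) = 3, so the sample visits 21/3 = 7 distinct residues mod 21.
Start 60 is shift 18; the shifts hit are 3, 6, 9, 12, 15, 18, 21.

3, 6, 9, 12, 15, 18, 21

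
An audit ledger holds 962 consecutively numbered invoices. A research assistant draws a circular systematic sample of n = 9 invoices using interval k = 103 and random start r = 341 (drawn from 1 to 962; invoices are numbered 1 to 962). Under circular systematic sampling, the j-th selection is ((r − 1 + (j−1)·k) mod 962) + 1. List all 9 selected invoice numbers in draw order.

Selection 1: 341
Selection 2: 341 + 103 = 444
Selection 3: 444 + 103 = 547
Selection 4: 547 + 103 = 650
Selection 5: 650 + 103 = 753
Selection 6: 753 + 103 = 856
Selection 7: 856 + 103 = 959
Selection 8: 959 + 103 = 1062 → 1062 − 962 = 100
Selection 9: 100 + 103 = 203

341, 444, 547, 650, 753, 856, 959, 100, 203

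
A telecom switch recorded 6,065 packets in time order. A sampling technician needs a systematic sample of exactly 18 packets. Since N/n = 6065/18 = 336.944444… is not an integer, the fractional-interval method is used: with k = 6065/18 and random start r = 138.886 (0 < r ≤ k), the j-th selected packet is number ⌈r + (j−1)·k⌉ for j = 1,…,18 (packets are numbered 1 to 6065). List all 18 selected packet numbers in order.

j=1: r + 0k = 138.886 → ⌈·⌉ = 139
j=2: r + 1k = 475.830444… → ⌈·⌉ = 476
j=3: r + 2k = 812.774888… → ⌈·⌉ = 813
j=4: r + 3k = 1149.719333… → ⌈·⌉ = 1150
j=5: r + 4k = 1486.663777… → ⌈·⌉ = 1487
j=6: r + 5k = 1823.608222… → ⌈·⌉ = 1824
j=7: r + 6k = 2160.552666… → ⌈·⌉ = 2161
j=8: r + 7k = 2497.497111… → ⌈·⌉ = 2498
j=9: r + 8k = 2834.441555… → ⌈·⌉ = 2835
j=10: r + 9k = 3171.386 → ⌈·⌉ = 3172
j=11: r + 10k = 3508.330444… → ⌈·⌉ = 3509
j=12: r + 11k = 3845.274888… → ⌈·⌉ = 3846
j=13: r + 12k = 4182.219333… → ⌈·⌉ = 4183
j=14: r + 13k = 4519.163777… → ⌈·⌉ = 4520
j=15: r + 14k = 4856.108222… → ⌈·⌉ = 4857
j=16: r + 15k = 5193.052666… → ⌈·⌉ = 5194
j=17: r + 16k = 5529.997111… → ⌈·⌉ = 5530
j=18: r + 17k = 5866.941555… → ⌈·⌉ = 5867

139, 476, 813, 1150, 1487, 1824, 2161, 2498, 2835, 3172, 3509, 3846, 4183, 4520, 4857, 5194, 5530, 5867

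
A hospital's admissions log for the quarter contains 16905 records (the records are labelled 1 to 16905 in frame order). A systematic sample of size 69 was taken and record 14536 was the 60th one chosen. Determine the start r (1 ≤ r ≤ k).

81

k = 16905/69 = 245
r = 14536 − (60−1)×245 = 14536 − 14455 = 81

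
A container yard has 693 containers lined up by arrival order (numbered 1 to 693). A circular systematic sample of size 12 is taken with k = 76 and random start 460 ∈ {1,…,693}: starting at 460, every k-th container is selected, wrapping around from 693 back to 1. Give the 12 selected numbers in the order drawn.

Selection 1: 460
Selection 2: 460 + 76 = 536
Selection 3: 536 + 76 = 612
Selection 4: 612 + 76 = 688
Selection 5: 688 + 76 = 764 → 764 − 693 = 71
Selection 6: 71 + 76 = 147
Selection 7: 147 + 76 = 223
Selection 8: 223 + 76 = 299
Selection 9: 299 + 76 = 375
Selection 10: 375 + 76 = 451
Selection 11: 451 + 76 = 527
Selection 12: 527 + 76 = 603

460, 536, 612, 688, 71, 147, 223, 299, 375, 451, 527, 603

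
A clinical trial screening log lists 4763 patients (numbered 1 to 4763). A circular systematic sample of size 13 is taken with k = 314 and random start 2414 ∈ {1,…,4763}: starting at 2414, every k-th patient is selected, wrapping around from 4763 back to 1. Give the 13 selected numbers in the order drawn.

Selection 1: 2414
Selection 2: 2414 + 314 = 2728
Selection 3: 2728 + 314 = 3042
Selection 4: 3042 + 314 = 3356
Selection 5: 3356 + 314 = 3670
Selection 6: 3670 + 314 = 3984
Selection 7: 3984 + 314 = 4298
Selection 8: 4298 + 314 = 4612
Selection 9: 4612 + 314 = 4926 → 4926 − 4763 = 163
Selection 10: 163 + 314 = 477
Selection 11: 477 + 314 = 791
Selection 12: 791 + 314 = 1105
Selection 13: 1105 + 314 = 1419

2414, 2728, 3042, 3356, 3670, 3984, 4298, 4612, 163, 477, 791, 1105, 1419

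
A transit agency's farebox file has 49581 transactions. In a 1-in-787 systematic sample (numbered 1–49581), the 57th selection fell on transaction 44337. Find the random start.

k = 787
r = 44337 − (57−1)×787 = 44337 − 44072 = 265

265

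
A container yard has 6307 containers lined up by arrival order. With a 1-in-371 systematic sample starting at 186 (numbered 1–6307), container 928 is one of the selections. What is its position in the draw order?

k = 371
position = (928 − 186)/371 + 1 = 742/371 + 1 = 2 + 1 = 3

3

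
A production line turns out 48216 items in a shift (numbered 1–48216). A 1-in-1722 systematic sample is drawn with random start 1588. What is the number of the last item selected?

k = 1722
28th selection = r + (28−1)·k = 1588 + 27×1722 = 1588 + 46494 = 48082

48082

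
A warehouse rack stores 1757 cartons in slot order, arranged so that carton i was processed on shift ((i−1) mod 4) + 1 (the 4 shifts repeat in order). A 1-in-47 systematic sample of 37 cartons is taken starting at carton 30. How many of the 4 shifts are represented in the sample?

4

Consecutive selections differ by k = 47, so their shift numbers differ by 47 mod 4 = 3.
gcd(47, 4) = 1, so the sample visits 4/1 = 4 distinct residues mod 4.
Start 30 is shift 2; the shifts hit are 1, 2, 3, 4.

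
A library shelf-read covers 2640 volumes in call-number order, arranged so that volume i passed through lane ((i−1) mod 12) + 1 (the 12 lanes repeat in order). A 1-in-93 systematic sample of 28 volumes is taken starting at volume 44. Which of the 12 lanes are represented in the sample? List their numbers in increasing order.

Consecutive selections differ by k = 93, so their lane numbers differ by 93 mod 12 = 9.
gcd(93, 12) = 3, so the sample visits 12/3 = 4 distinct residues mod 12.
Start 44 is lane 8; the lanes hit are 2, 5, 8, 11.

2, 5, 8, 11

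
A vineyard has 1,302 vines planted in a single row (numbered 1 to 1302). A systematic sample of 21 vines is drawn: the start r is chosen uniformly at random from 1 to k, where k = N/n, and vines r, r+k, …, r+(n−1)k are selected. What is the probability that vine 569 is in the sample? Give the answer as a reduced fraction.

k = 1302/21 = 62.
Vine 569 is selected iff r ≡ 569 (mod 62); exactly one such r in {1,…,62}.
Inclusion probability = 1/62.

1/62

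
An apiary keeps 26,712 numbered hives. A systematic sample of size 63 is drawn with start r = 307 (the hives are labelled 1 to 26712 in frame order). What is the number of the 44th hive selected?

18539

k = 26712/63 = 424
44th selection = r + (44−1)·k = 307 + 43×424 = 307 + 18232 = 18539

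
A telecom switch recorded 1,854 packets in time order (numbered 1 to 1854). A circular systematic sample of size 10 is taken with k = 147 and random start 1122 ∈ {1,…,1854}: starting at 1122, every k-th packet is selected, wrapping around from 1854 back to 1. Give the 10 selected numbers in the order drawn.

1122, 1269, 1416, 1563, 1710, 3, 150, 297, 444, 591

Selection 1: 1122
Selection 2: 1122 + 147 = 1269
Selection 3: 1269 + 147 = 1416
Selection 4: 1416 + 147 = 1563
Selection 5: 1563 + 147 = 1710
Selection 6: 1710 + 147 = 1857 → 1857 − 1854 = 3
Selection 7: 3 + 147 = 150
Selection 8: 150 + 147 = 297
Selection 9: 297 + 147 = 444
Selection 10: 444 + 147 = 591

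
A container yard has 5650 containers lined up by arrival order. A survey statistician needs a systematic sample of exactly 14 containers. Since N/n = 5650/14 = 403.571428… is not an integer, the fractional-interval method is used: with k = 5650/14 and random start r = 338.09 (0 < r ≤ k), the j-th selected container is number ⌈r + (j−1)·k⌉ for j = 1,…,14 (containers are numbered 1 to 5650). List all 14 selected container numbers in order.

339, 742, 1146, 1549, 1953, 2356, 2760, 3164, 3567, 3971, 4374, 4778, 5181, 5585

j=1: r + 0k = 338.09 → ⌈·⌉ = 339
j=2: r + 1k = 741.661428… → ⌈·⌉ = 742
j=3: r + 2k = 1145.232857… → ⌈·⌉ = 1146
j=4: r + 3k = 1548.804285… → ⌈·⌉ = 1549
j=5: r + 4k = 1952.375714… → ⌈·⌉ = 1953
j=6: r + 5k = 2355.947142… → ⌈·⌉ = 2356
j=7: r + 6k = 2759.518571… → ⌈·⌉ = 2760
j=8: r + 7k = 3163.09 → ⌈·⌉ = 3164
j=9: r + 8k = 3566.661428… → ⌈·⌉ = 3567
j=10: r + 9k = 3970.232857… → ⌈·⌉ = 3971
j=11: r + 10k = 4373.804285… → ⌈·⌉ = 4374
j=12: r + 11k = 4777.375714… → ⌈·⌉ = 4778
j=13: r + 12k = 5180.947142… → ⌈·⌉ = 5181
j=14: r + 13k = 5584.518571… → ⌈·⌉ = 5585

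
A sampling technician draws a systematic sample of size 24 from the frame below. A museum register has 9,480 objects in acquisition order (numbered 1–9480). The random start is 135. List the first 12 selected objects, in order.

135, 530, 925, 1320, 1715, 2110, 2505, 2900, 3295, 3690, 4085, 4480

k = N/n = 9480/24 = 395
object 1: 135
object 2: 135 + 395 = 530
object 3: 530 + 395 = 925
object 4: 925 + 395 = 1320
object 5: 1320 + 395 = 1715
object 6: 1715 + 395 = 2110
object 7: 2110 + 395 = 2505
object 8: 2505 + 395 = 2900
object 9: 2900 + 395 = 3295
object 10: 3295 + 395 = 3690
object 11: 3690 + 395 = 4085
object 12: 4085 + 395 = 4480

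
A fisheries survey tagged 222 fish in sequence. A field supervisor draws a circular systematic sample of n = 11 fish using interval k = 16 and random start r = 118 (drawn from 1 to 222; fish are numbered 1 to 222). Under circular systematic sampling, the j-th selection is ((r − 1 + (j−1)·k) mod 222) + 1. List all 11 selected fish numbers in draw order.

Selection 1: 118
Selection 2: 118 + 16 = 134
Selection 3: 134 + 16 = 150
Selection 4: 150 + 16 = 166
Selection 5: 166 + 16 = 182
Selection 6: 182 + 16 = 198
Selection 7: 198 + 16 = 214
Selection 8: 214 + 16 = 230 → 230 − 222 = 8
Selection 9: 8 + 16 = 24
Selection 10: 24 + 16 = 40
Selection 11: 40 + 16 = 56

118, 134, 150, 166, 182, 198, 214, 8, 24, 40, 56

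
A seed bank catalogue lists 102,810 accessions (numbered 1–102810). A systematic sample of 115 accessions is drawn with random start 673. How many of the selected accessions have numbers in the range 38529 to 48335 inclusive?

11

k = 102810/115 = 894
First selection ≥ 38529: 673 + ⌈(38529−673)/894⌉·894 = 673 + 43×894 = 39115
Last selection ≤ 48335: 673 + ⌊(48335−673)/894⌋·894 = 673 + 53×894 = 48055
Count = 53 − 43 + 1 = 11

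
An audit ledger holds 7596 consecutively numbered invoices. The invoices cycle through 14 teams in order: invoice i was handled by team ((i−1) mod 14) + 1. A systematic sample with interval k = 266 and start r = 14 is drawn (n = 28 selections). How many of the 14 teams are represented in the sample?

1

Consecutive selections differ by k = 266, so their team numbers differ by 266 mod 14 = 0.
gcd(266, 14) = 14, so the sample visits 14/14 = 1 distinct residues mod 14.
Start 14 is team 14; the teams hit are 14.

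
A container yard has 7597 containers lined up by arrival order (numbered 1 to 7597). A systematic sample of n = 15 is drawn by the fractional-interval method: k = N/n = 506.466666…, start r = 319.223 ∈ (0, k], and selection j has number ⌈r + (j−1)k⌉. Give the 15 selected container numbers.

320, 826, 1333, 1839, 2346, 2852, 3359, 3865, 4371, 4878, 5384, 5891, 6397, 6904, 7410

j=1: r + 0k = 319.223 → ⌈·⌉ = 320
j=2: r + 1k = 825.689666… → ⌈·⌉ = 826
j=3: r + 2k = 1332.156333… → ⌈·⌉ = 1333
j=4: r + 3k = 1838.623 → ⌈·⌉ = 1839
j=5: r + 4k = 2345.089666… → ⌈·⌉ = 2346
j=6: r + 5k = 2851.556333… → ⌈·⌉ = 2852
j=7: r + 6k = 3358.023 → ⌈·⌉ = 3359
j=8: r + 7k = 3864.489666… → ⌈·⌉ = 3865
j=9: r + 8k = 4370.956333… → ⌈·⌉ = 4371
j=10: r + 9k = 4877.423 → ⌈·⌉ = 4878
j=11: r + 10k = 5383.889666… → ⌈·⌉ = 5384
j=12: r + 11k = 5890.356333… → ⌈·⌉ = 5891
j=13: r + 12k = 6396.823 → ⌈·⌉ = 6397
j=14: r + 13k = 6903.289666… → ⌈·⌉ = 6904
j=15: r + 14k = 7409.756333… → ⌈·⌉ = 7410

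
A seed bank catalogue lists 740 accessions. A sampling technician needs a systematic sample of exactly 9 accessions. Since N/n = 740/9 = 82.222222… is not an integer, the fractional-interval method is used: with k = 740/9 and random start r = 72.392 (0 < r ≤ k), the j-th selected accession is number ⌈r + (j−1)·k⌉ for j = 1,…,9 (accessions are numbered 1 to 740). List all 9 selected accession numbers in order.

73, 155, 237, 320, 402, 484, 566, 648, 731

j=1: r + 0k = 72.392 → ⌈·⌉ = 73
j=2: r + 1k = 154.614222… → ⌈·⌉ = 155
j=3: r + 2k = 236.836444… → ⌈·⌉ = 237
j=4: r + 3k = 319.058666… → ⌈·⌉ = 320
j=5: r + 4k = 401.280888… → ⌈·⌉ = 402
j=6: r + 5k = 483.503111… → ⌈·⌉ = 484
j=7: r + 6k = 565.725333… → ⌈·⌉ = 566
j=8: r + 7k = 647.947555… → ⌈·⌉ = 648
j=9: r + 8k = 730.169777… → ⌈·⌉ = 731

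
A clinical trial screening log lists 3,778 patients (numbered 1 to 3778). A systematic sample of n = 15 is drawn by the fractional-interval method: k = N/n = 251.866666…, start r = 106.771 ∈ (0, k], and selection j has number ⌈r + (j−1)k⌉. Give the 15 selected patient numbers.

j=1: r + 0k = 106.771 → ⌈·⌉ = 107
j=2: r + 1k = 358.637666… → ⌈·⌉ = 359
j=3: r + 2k = 610.504333… → ⌈·⌉ = 611
j=4: r + 3k = 862.371 → ⌈·⌉ = 863
j=5: r + 4k = 1114.237666… → ⌈·⌉ = 1115
j=6: r + 5k = 1366.104333… → ⌈·⌉ = 1367
j=7: r + 6k = 1617.971 → ⌈·⌉ = 1618
j=8: r + 7k = 1869.837666… → ⌈·⌉ = 1870
j=9: r + 8k = 2121.704333… → ⌈·⌉ = 2122
j=10: r + 9k = 2373.571 → ⌈·⌉ = 2374
j=11: r + 10k = 2625.437666… → ⌈·⌉ = 2626
j=12: r + 11k = 2877.304333… → ⌈·⌉ = 2878
j=13: r + 12k = 3129.171 → ⌈·⌉ = 3130
j=14: r + 13k = 3381.037666… → ⌈·⌉ = 3382
j=15: r + 14k = 3632.904333… → ⌈·⌉ = 3633

107, 359, 611, 863, 1115, 1367, 1618, 1870, 2122, 2374, 2626, 2878, 3130, 3382, 3633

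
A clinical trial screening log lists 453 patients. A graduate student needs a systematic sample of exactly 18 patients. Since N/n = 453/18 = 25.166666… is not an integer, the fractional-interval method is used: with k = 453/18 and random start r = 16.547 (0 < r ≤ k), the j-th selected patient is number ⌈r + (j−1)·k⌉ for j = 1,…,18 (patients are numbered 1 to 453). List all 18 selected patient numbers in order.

17, 42, 67, 93, 118, 143, 168, 193, 218, 244, 269, 294, 319, 344, 369, 395, 420, 445

j=1: r + 0k = 16.547 → ⌈·⌉ = 17
j=2: r + 1k = 41.713666… → ⌈·⌉ = 42
j=3: r + 2k = 66.880333… → ⌈·⌉ = 67
j=4: r + 3k = 92.047 → ⌈·⌉ = 93
j=5: r + 4k = 117.213666… → ⌈·⌉ = 118
j=6: r + 5k = 142.380333… → ⌈·⌉ = 143
j=7: r + 6k = 167.547 → ⌈·⌉ = 168
j=8: r + 7k = 192.713666… → ⌈·⌉ = 193
j=9: r + 8k = 217.880333… → ⌈·⌉ = 218
j=10: r + 9k = 243.047 → ⌈·⌉ = 244
j=11: r + 10k = 268.213666… → ⌈·⌉ = 269
j=12: r + 11k = 293.380333… → ⌈·⌉ = 294
j=13: r + 12k = 318.547 → ⌈·⌉ = 319
j=14: r + 13k = 343.713666… → ⌈·⌉ = 344
j=15: r + 14k = 368.880333… → ⌈·⌉ = 369
j=16: r + 15k = 394.047 → ⌈·⌉ = 395
j=17: r + 16k = 419.213666… → ⌈·⌉ = 420
j=18: r + 17k = 444.380333… → ⌈·⌉ = 445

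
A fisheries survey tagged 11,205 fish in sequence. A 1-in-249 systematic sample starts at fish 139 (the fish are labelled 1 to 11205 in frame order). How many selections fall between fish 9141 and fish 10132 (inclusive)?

k = 249
First selection ≥ 9141: 139 + ⌈(9141−139)/249⌉·249 = 139 + 37×249 = 9352
Last selection ≤ 10132: 139 + ⌊(10132−139)/249⌋·249 = 139 + 40×249 = 10099
Count = 40 − 37 + 1 = 4

4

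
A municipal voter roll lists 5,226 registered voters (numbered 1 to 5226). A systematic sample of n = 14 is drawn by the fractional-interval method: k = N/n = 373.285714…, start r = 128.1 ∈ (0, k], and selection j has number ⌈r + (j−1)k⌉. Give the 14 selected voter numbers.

j=1: r + 0k = 128.1 → ⌈·⌉ = 129
j=2: r + 1k = 501.385714… → ⌈·⌉ = 502
j=3: r + 2k = 874.671428… → ⌈·⌉ = 875
j=4: r + 3k = 1247.957142… → ⌈·⌉ = 1248
j=5: r + 4k = 1621.242857… → ⌈·⌉ = 1622
j=6: r + 5k = 1994.528571… → ⌈·⌉ = 1995
j=7: r + 6k = 2367.814285… → ⌈·⌉ = 2368
j=8: r + 7k = 2741.1 → ⌈·⌉ = 2742
j=9: r + 8k = 3114.385714… → ⌈·⌉ = 3115
j=10: r + 9k = 3487.671428… → ⌈·⌉ = 3488
j=11: r + 10k = 3860.957142… → ⌈·⌉ = 3861
j=12: r + 11k = 4234.242857… → ⌈·⌉ = 4235
j=13: r + 12k = 4607.528571… → ⌈·⌉ = 4608
j=14: r + 13k = 4980.814285… → ⌈·⌉ = 4981

129, 502, 875, 1248, 1622, 1995, 2368, 2742, 3115, 3488, 3861, 4235, 4608, 4981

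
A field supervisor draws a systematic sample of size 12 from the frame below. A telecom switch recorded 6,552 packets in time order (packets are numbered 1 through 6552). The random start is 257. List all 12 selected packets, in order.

k = N/n = 6552/12 = 546
packet 1: 257
packet 2: 257 + 546 = 803
packet 3: 803 + 546 = 1349
packet 4: 1349 + 546 = 1895
packet 5: 1895 + 546 = 2441
packet 6: 2441 + 546 = 2987
packet 7: 2987 + 546 = 3533
packet 8: 3533 + 546 = 4079
packet 9: 4079 + 546 = 4625
packet 10: 4625 + 546 = 5171
packet 11: 5171 + 546 = 5717
packet 12: 5717 + 546 = 6263

257, 803, 1349, 1895, 2441, 2987, 3533, 4079, 4625, 5171, 5717, 6263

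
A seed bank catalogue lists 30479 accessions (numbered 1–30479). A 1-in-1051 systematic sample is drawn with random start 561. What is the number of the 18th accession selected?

k = 1051
18th selection = r + (18−1)·k = 561 + 17×1051 = 561 + 17867 = 18428

18428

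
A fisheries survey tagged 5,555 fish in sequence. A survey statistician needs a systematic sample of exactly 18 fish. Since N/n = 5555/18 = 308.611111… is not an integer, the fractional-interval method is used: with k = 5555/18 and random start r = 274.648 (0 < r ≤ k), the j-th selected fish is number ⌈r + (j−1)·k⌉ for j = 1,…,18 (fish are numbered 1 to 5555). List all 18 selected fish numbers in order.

275, 584, 892, 1201, 1510, 1818, 2127, 2435, 2744, 3053, 3361, 3670, 3978, 4287, 4596, 4904, 5213, 5522

j=1: r + 0k = 274.648 → ⌈·⌉ = 275
j=2: r + 1k = 583.259111… → ⌈·⌉ = 584
j=3: r + 2k = 891.870222… → ⌈·⌉ = 892
j=4: r + 3k = 1200.481333… → ⌈·⌉ = 1201
j=5: r + 4k = 1509.092444… → ⌈·⌉ = 1510
j=6: r + 5k = 1817.703555… → ⌈·⌉ = 1818
j=7: r + 6k = 2126.314666… → ⌈·⌉ = 2127
j=8: r + 7k = 2434.925777… → ⌈·⌉ = 2435
j=9: r + 8k = 2743.536888… → ⌈·⌉ = 2744
j=10: r + 9k = 3052.148 → ⌈·⌉ = 3053
j=11: r + 10k = 3360.759111… → ⌈·⌉ = 3361
j=12: r + 11k = 3669.370222… → ⌈·⌉ = 3670
j=13: r + 12k = 3977.981333… → ⌈·⌉ = 3978
j=14: r + 13k = 4286.592444… → ⌈·⌉ = 4287
j=15: r + 14k = 4595.203555… → ⌈·⌉ = 4596
j=16: r + 15k = 4903.814666… → ⌈·⌉ = 4904
j=17: r + 16k = 5212.425777… → ⌈·⌉ = 5213
j=18: r + 17k = 5521.036888… → ⌈·⌉ = 5522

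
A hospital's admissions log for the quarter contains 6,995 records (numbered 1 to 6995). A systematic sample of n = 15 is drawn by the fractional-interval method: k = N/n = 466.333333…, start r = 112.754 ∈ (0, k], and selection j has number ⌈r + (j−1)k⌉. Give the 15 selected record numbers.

j=1: r + 0k = 112.754 → ⌈·⌉ = 113
j=2: r + 1k = 579.087333… → ⌈·⌉ = 580
j=3: r + 2k = 1045.420666… → ⌈·⌉ = 1046
j=4: r + 3k = 1511.754 → ⌈·⌉ = 1512
j=5: r + 4k = 1978.087333… → ⌈·⌉ = 1979
j=6: r + 5k = 2444.420666… → ⌈·⌉ = 2445
j=7: r + 6k = 2910.754 → ⌈·⌉ = 2911
j=8: r + 7k = 3377.087333… → ⌈·⌉ = 3378
j=9: r + 8k = 3843.420666… → ⌈·⌉ = 3844
j=10: r + 9k = 4309.754 → ⌈·⌉ = 4310
j=11: r + 10k = 4776.087333… → ⌈·⌉ = 4777
j=12: r + 11k = 5242.420666… → ⌈·⌉ = 5243
j=13: r + 12k = 5708.754 → ⌈·⌉ = 5709
j=14: r + 13k = 6175.087333… → ⌈·⌉ = 6176
j=15: r + 14k = 6641.420666… → ⌈·⌉ = 6642

113, 580, 1046, 1512, 1979, 2445, 2911, 3378, 3844, 4310, 4777, 5243, 5709, 6176, 6642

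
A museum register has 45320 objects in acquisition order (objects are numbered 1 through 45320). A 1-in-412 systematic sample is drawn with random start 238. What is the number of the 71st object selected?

k = 412
71st selection = r + (71−1)·k = 238 + 70×412 = 238 + 28840 = 29078

29078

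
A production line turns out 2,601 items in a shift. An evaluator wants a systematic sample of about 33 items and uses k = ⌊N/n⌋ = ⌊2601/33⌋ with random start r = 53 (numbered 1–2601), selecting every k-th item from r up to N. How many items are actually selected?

k = ⌊2601/33⌋ = 78
Achieved size = ⌊(2601 − 53)/78⌋ + 1 = ⌊2548/78⌋ + 1 = 32 + 1 = 33
(last selection: 53 + 32×78 = 2549 ≤ 2601; next would be 2627 > 2601)

33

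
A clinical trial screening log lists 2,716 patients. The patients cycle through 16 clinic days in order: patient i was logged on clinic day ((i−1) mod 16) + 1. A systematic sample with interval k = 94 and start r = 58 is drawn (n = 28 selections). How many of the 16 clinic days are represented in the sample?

Consecutive selections differ by k = 94, so their clinic day numbers differ by 94 mod 16 = 14.
gcd(94, 16) = 2, so the sample visits 16/2 = 8 distinct residues mod 16.
Start 58 is clinic day 10; the clinic days hit are 2, 4, 6, 8, 10, 12, 14, 16.

8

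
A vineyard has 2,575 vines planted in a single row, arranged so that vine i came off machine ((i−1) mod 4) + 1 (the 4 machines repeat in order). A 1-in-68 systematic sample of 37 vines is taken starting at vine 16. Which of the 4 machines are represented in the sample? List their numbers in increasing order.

4

Consecutive selections differ by k = 68, so their machine numbers differ by 68 mod 4 = 0.
gcd(68, 4) = 4, so the sample visits 4/4 = 1 distinct residues mod 4.
Start 16 is machine 4; the machines hit are 4.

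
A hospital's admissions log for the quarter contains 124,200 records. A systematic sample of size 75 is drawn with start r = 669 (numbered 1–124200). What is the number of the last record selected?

k = 124200/75 = 1656
75th selection = r + (75−1)·k = 669 + 74×1656 = 669 + 122544 = 123213

123213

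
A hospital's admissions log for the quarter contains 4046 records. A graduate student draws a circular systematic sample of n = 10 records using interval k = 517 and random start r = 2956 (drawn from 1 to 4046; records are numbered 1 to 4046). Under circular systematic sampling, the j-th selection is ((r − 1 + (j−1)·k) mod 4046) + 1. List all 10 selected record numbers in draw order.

Selection 1: 2956
Selection 2: 2956 + 517 = 3473
Selection 3: 3473 + 517 = 3990
Selection 4: 3990 + 517 = 4507 → 4507 − 4046 = 461
Selection 5: 461 + 517 = 978
Selection 6: 978 + 517 = 1495
Selection 7: 1495 + 517 = 2012
Selection 8: 2012 + 517 = 2529
Selection 9: 2529 + 517 = 3046
Selection 10: 3046 + 517 = 3563

2956, 3473, 3990, 461, 978, 1495, 2012, 2529, 3046, 3563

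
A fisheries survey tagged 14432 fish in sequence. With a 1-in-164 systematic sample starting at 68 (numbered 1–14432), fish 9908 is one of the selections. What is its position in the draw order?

61

k = 164
position = (9908 − 68)/164 + 1 = 9840/164 + 1 = 60 + 1 = 61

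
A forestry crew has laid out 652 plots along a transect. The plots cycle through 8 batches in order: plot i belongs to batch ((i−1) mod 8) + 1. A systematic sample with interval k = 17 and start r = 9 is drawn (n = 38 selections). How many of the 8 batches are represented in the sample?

8

Consecutive selections differ by k = 17, so their batch numbers differ by 17 mod 8 = 1.
gcd(17, 8) = 1, so the sample visits 8/1 = 8 distinct residues mod 8.
Start 9 is batch 1; the batches hit are 1, 2, 3, 4, 5, 6, 7, 8.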